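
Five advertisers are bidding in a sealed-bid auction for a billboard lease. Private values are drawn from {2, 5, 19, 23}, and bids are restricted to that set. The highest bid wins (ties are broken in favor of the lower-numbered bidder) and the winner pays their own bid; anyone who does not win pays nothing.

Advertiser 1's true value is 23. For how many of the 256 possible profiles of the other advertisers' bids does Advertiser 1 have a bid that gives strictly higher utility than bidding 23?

81

Others bid (2, 2, 2, 2): truth gives 0; bid 2 gives 21 > 0. Violating.
Others bid (2, 2, 2, 5): truth gives 0; bid 5 gives 18 > 0. Violating.
Others bid (2, 2, 2, 19): truth gives 0; bid 19 gives 4 > 0. Violating.
Others bid (2, 2, 5, 2): truth gives 0; bid 5 gives 18 > 0. Violating.
Others bid (2, 2, 2, 23): truth gives 0; no alternative beats it.
Others bid (2, 2, 5, 23): truth gives 0; no alternative beats it.
(Checking all 256 profiles: 81 have a profitable deviation, 175 do not.)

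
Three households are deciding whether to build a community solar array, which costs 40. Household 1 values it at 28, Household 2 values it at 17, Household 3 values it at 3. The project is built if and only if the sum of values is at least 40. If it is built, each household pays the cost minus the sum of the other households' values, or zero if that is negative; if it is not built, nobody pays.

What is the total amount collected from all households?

Total value 48 ≥ cost 40, so it is built.
Household 1: others sum to 20; max(0, 40 - 20) = 20.
Household 2: others sum to 31; max(0, 40 - 31) = 9.
Household 3: others sum to 45; max(0, 40 - 45) = 0.
Total collected = 20 + 9 + 0 = 29.

29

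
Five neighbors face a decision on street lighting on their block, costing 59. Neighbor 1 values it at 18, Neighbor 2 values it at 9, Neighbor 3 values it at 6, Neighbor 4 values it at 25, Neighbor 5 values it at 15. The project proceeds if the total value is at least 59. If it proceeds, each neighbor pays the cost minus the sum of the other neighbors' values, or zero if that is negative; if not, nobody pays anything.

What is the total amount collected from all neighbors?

16

Total value 73 ≥ cost 59, so it is built.
Neighbor 1: others sum to 55; max(0, 59 - 55) = 4.
Neighbor 2: others sum to 64; max(0, 59 - 64) = 0.
Neighbor 3: others sum to 67; max(0, 59 - 67) = 0.
Neighbor 4: others sum to 48; max(0, 59 - 48) = 11.
Neighbor 5: others sum to 58; max(0, 59 - 58) = 1.
Total collected = 4 + 0 + 0 + 11 + 1 = 16.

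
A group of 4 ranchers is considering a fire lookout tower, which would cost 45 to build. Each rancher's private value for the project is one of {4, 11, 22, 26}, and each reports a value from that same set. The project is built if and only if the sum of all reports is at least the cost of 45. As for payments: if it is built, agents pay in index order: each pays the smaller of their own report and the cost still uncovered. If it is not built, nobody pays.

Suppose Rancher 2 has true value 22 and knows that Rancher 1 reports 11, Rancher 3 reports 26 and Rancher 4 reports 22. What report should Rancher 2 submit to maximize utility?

Report 4: project built, pays 4, utility 22 - 4 = 18.
Report 11: project built, pays 11, utility 22 - 11 = 11.
Report 22: project built, pays 22, utility 22 - 22 = 0.
Report 26: project built, pays 26, utility 22 - 26 = -4.
The best choice is 4 with utility 18.

4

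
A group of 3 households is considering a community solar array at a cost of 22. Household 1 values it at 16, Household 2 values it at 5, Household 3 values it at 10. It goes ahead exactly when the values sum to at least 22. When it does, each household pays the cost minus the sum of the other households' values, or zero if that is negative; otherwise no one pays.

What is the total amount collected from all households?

Total value 31 ≥ cost 22, so it is built.
Household 1: others sum to 15; max(0, 22 - 15) = 7.
Household 2: others sum to 26; max(0, 22 - 26) = 0.
Household 3: others sum to 21; max(0, 22 - 21) = 1.
Total collected = 7 + 0 + 1 = 8.

8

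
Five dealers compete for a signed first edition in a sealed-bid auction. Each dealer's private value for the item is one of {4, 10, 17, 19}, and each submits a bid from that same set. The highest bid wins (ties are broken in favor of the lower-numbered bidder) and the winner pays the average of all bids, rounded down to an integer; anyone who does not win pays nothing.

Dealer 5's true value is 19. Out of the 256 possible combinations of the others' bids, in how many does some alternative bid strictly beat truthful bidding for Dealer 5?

Others bid (4, 4, 4, 4): truth gives 12; bid 10 gives 14 > 12. Violating.
Others bid (4, 4, 4, 10): truth gives 11; bid 17 gives 12 > 11. Violating.
Others bid (4, 4, 10, 4): truth gives 11; bid 17 gives 12 > 11. Violating.
Others bid (4, 10, 4, 4): truth gives 11; bid 17 gives 12 > 11. Violating.
Others bid (4, 4, 4, 17): truth gives 10; no alternative beats it.
Others bid (4, 4, 4, 19): truth gives 0; no alternative beats it.
(Checking all 256 profiles: 5 have a profitable deviation, 251 do not.)

5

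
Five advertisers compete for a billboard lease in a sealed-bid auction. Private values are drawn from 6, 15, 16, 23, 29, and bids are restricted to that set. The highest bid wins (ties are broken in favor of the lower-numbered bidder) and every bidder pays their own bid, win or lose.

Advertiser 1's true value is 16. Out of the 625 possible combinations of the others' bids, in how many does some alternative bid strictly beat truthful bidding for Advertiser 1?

560

Others bid (6, 6, 6, 6): truth gives 0; bid 6 gives 10 > 0. Violating.
Others bid (6, 6, 6, 15): truth gives 0; bid 15 gives 1 > 0. Violating.
Others bid (6, 6, 6, 23): truth gives -16; bid 6 gives -6 > -16. Violating.
Others bid (6, 6, 6, 29): truth gives -16; bid 6 gives -6 > -16. Violating.
Others bid (6, 6, 6, 16): truth gives 0; no alternative beats it.
Others bid (6, 6, 15, 16): truth gives 0; no alternative beats it.
(Checking all 625 profiles: 560 have a profitable deviation, 65 do not.)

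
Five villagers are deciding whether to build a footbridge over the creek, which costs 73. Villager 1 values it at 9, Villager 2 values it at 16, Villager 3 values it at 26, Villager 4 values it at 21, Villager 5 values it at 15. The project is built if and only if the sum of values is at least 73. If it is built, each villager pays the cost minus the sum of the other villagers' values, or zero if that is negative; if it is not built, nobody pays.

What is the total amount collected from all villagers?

Total value 87 ≥ cost 73, so it is built.
Villager 1: others sum to 78; max(0, 73 - 78) = 0.
Villager 2: others sum to 71; max(0, 73 - 71) = 2.
Villager 3: others sum to 61; max(0, 73 - 61) = 12.
Villager 4: others sum to 66; max(0, 73 - 66) = 7.
Villager 5: others sum to 72; max(0, 73 - 72) = 1.
Total collected = 0 + 2 + 12 + 7 + 1 = 22.

22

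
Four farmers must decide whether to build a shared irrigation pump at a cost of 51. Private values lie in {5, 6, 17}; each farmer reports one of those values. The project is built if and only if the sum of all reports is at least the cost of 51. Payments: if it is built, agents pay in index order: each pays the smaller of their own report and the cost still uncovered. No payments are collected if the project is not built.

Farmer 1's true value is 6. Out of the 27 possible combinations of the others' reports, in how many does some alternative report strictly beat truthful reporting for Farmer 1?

Others report (17, 17, 17): truth gives 0; report 5 gives 1 > 0. Violating.
Others report (5, 5, 5): truth gives 0; no alternative beats it.
Others report (5, 5, 6): truth gives 0; no alternative beats it.
(Checking all 27 profiles: 1 has a profitable deviation, 26 do not.)

1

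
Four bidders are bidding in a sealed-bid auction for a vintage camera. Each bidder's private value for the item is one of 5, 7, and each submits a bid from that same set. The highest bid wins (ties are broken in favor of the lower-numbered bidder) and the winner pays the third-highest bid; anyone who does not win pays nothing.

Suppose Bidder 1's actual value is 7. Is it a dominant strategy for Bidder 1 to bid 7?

Yes

Check each profile of the others' bids and compare truth against every alternative bid.
Others bid (5, 5, 7): truth gives 2, best alternative gives 0.
Others bid (5, 7, 5): truth gives 2, best alternative gives 0.
Others bid (7, 5, 5): truth gives 2, best alternative gives 0.
Others bid (5, 5, 5): truth gives 2, best alternative gives 2.
Others bid (5, 7, 7): truth gives 0, best alternative gives 0.
Others bid (7, 5, 7): truth gives 0, best alternative gives 0.
(Remaining 2 profiles checked similarly; truth is weakly best in each.)
In every case the truthful bid is at least as good as any alternative, so it is a dominant strategy.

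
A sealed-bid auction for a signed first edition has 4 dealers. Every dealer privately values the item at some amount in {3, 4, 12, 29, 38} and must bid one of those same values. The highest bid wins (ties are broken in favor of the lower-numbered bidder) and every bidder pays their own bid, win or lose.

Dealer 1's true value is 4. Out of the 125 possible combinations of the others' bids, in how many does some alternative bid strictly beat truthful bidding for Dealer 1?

118

Others bid (3, 3, 3): truth gives 0; bid 3 gives 1 > 0. Violating.
Others bid (3, 3, 12): truth gives -4; bid 3 gives -3 > -4. Violating.
Others bid (3, 3, 29): truth gives -4; bid 3 gives -3 > -4. Violating.
Others bid (3, 3, 38): truth gives -4; bid 3 gives -3 > -4. Violating.
Others bid (3, 3, 4): truth gives 0; no alternative beats it.
Others bid (3, 4, 3): truth gives 0; no alternative beats it.
(Checking all 125 profiles: 118 have a profitable deviation, 7 do not.)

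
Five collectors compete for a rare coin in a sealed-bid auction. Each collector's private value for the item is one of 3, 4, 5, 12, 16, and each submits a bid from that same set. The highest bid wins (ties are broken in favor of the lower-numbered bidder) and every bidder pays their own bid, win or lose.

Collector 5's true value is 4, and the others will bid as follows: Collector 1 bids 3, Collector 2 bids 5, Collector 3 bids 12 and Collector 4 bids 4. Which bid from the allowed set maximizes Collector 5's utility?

3

Bid 3: loses but pays 3, utility -3.
Bid 4: loses but pays 4, utility -4.
Bid 5: loses but pays 5, utility -5.
Bid 12: loses but pays 12, utility -12.
Bid 16: wins, pays 16, utility 4 - 16 = -12.
The best choice is 3 with utility -3.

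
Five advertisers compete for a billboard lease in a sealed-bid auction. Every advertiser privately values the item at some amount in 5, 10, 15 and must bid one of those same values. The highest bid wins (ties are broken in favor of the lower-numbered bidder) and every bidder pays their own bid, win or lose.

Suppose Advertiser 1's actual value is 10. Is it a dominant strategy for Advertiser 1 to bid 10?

No

Consider the case where Advertiser 2 bids 5, Advertiser 3 bids 5, Advertiser 4 bids 5 and Advertiser 5 bids 5.
Truthful bid 10: wins, pays 10, utility 10 - 10 = 0.
Bid 5 instead: wins, pays 5, utility 10 - 5 = 5.
Since 5 > 0, bidding 5 is strictly better here, so truthful bidding is not dominant.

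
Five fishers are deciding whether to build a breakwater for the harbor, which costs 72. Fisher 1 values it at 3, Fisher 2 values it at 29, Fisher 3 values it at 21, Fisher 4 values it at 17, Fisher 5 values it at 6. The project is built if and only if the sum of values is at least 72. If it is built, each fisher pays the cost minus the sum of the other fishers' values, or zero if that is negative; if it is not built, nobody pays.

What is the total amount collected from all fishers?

Total value 76 ≥ cost 72, so it is built.
Fisher 1: others sum to 73; max(0, 72 - 73) = 0.
Fisher 2: others sum to 47; max(0, 72 - 47) = 25.
Fisher 3: others sum to 55; max(0, 72 - 55) = 17.
Fisher 4: others sum to 59; max(0, 72 - 59) = 13.
Fisher 5: others sum to 70; max(0, 72 - 70) = 2.
Total collected = 0 + 25 + 17 + 13 + 2 = 57.

57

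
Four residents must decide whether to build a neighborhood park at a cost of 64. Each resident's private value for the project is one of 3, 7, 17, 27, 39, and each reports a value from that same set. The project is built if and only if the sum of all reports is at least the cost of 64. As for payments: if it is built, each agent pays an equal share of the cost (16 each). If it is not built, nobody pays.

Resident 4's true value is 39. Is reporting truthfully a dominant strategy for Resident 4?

Yes

Check each profile of the others' reports and compare truth against every alternative report.
Others report (3, 3, 27): truth gives 23, best alternative gives 0.
Others report (3, 7, 17): truth gives 23, best alternative gives 0.
Others report (3, 17, 7): truth gives 23, best alternative gives 0.
Others report (3, 27, 3): truth gives 23, best alternative gives 0.
Others report (7, 3, 17): truth gives 23, best alternative gives 0.
Others report (7, 7, 17): truth gives 23, best alternative gives 0.
(Remaining 119 profiles checked similarly; truth is weakly best in each.)
In every case the truthful report is at least as good as any alternative, so it is a dominant strategy.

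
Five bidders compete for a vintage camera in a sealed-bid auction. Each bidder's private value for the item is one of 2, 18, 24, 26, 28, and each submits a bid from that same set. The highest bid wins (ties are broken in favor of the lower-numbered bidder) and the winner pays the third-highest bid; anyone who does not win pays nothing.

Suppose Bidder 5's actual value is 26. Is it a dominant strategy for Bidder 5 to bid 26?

Consider the case where Bidder 1 bids 2, Bidder 2 bids 2, Bidder 3 bids 2 and Bidder 4 bids 26.
Truthful bid 26: loses, pays 0, utility 0.
Bid 28 instead: wins, pays 2, utility 26 - 2 = 24.
Since 24 > 0, bidding 28 is strictly better here, so truthful bidding is not dominant.

No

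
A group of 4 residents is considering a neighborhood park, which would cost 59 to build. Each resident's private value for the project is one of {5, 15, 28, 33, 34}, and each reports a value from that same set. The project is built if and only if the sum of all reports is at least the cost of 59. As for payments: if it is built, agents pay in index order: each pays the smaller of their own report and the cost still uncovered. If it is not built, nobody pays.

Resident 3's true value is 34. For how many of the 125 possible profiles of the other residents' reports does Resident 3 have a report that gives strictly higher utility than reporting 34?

70

Others report (5, 5, 28): truth gives 0; report 28 gives 6 > 0. Violating.
Others report (5, 5, 33): truth gives 0; report 28 gives 6 > 0. Violating.
Others report (5, 5, 34): truth gives 0; report 15 gives 19 > 0. Violating.
Others report (5, 15, 15): truth gives 0; report 28 gives 6 > 0. Violating.
Others report (5, 5, 5): truth gives 0; no alternative beats it.
Others report (5, 5, 15): truth gives 0; no alternative beats it.
(Checking all 125 profiles: 70 have a profitable deviation, 55 do not.)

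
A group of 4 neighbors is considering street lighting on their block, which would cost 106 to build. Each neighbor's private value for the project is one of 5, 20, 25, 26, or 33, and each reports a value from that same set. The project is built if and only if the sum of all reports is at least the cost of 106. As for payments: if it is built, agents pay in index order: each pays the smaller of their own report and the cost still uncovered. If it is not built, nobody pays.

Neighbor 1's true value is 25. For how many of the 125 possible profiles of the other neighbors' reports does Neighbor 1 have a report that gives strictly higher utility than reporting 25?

Others report (20, 33, 33): truth gives 0; report 20 gives 5 > 0. Violating.
Others report (25, 33, 33): truth gives 0; report 20 gives 5 > 0. Violating.
Others report (26, 33, 33): truth gives 0; report 20 gives 5 > 0. Violating.
Others report (33, 20, 33): truth gives 0; report 20 gives 5 > 0. Violating.
Others report (5, 5, 5): truth gives 0; no alternative beats it.
Others report (5, 5, 20): truth gives 0; no alternative beats it.
(Checking all 125 profiles: 10 have a profitable deviation, 115 do not.)

10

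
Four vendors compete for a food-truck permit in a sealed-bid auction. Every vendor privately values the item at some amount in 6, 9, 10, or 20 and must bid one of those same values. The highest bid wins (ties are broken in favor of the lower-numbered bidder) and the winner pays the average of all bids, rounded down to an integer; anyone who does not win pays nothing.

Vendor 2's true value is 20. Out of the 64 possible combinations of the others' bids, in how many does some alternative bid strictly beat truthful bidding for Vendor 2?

18

Others bid (6, 6, 6): truth gives 11; bid 9 gives 14 > 11. Violating.
Others bid (6, 6, 9): truth gives 10; bid 9 gives 13 > 10. Violating.
Others bid (6, 6, 10): truth gives 10; bid 10 gives 12 > 10. Violating.
Others bid (6, 9, 6): truth gives 10; bid 9 gives 13 > 10. Violating.
Others bid (6, 6, 20): truth gives 7; no alternative beats it.
Others bid (6, 9, 20): truth gives 7; no alternative beats it.
(Checking all 64 profiles: 18 have a profitable deviation, 46 do not.)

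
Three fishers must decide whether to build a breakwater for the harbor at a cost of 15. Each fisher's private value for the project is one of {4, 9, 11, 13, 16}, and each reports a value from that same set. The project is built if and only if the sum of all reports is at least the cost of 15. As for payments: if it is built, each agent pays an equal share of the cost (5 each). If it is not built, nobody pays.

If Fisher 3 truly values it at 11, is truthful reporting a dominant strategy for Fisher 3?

Yes

Check each profile of the others' reports and compare truth against every alternative report.
Others report (4, 4): truth gives 6, best alternative gives 6.
Others report (4, 9): truth gives 6, best alternative gives 6.
Others report (4, 11): truth gives 6, best alternative gives 6.
Others report (4, 13): truth gives 6, best alternative gives 6.
Others report (4, 16): truth gives 6, best alternative gives 6.
Others report (9, 4): truth gives 6, best alternative gives 6.
(Remaining 19 profiles checked similarly; truth is weakly best in each.)
In every case the truthful report is at least as good as any alternative, so it is a dominant strategy.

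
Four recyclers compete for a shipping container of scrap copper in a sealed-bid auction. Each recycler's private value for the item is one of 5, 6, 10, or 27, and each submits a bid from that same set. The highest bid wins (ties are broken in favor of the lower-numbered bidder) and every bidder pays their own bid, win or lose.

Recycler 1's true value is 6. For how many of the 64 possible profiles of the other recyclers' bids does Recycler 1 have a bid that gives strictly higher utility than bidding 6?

57

Others bid (5, 5, 5): truth gives 0; bid 5 gives 1 > 0. Violating.
Others bid (5, 5, 10): truth gives -6; bid 10 gives -4 > -6. Violating.
Others bid (5, 5, 27): truth gives -6; bid 5 gives -5 > -6. Violating.
Others bid (5, 6, 10): truth gives -6; bid 10 gives -4 > -6. Violating.
Others bid (5, 5, 6): truth gives 0; no alternative beats it.
Others bid (5, 6, 5): truth gives 0; no alternative beats it.
(Checking all 64 profiles: 57 have a profitable deviation, 7 do not.)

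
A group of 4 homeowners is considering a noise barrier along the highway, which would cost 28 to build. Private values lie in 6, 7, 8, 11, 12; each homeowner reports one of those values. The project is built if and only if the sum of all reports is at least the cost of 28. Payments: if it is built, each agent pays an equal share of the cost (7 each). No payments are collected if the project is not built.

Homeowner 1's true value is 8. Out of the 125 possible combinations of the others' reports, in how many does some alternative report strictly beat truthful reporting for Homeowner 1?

Others report (6, 6, 6): truth gives 0; report 11 gives 1 > 0. Violating.
Others report (6, 6, 7): truth gives 0; report 11 gives 1 > 0. Violating.
Others report (6, 7, 6): truth gives 0; report 11 gives 1 > 0. Violating.
Others report (7, 6, 6): truth gives 0; report 11 gives 1 > 0. Violating.
Others report (6, 6, 8): truth gives 1; no alternative beats it.
Others report (6, 6, 11): truth gives 1; no alternative beats it.
(Checking all 125 profiles: 4 have a profitable deviation, 121 do not.)

4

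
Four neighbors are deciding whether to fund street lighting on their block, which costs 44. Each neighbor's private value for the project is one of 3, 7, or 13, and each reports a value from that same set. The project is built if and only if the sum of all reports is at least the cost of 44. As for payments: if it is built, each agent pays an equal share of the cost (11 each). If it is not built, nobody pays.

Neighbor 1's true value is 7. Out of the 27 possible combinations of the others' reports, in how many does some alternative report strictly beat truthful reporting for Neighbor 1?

1

Others report (13, 13, 13): truth gives -4; report 3 gives 0 > -4. Violating.
Others report (3, 3, 3): truth gives 0; no alternative beats it.
Others report (3, 3, 7): truth gives 0; no alternative beats it.
(Checking all 27 profiles: 1 has a profitable deviation, 26 do not.)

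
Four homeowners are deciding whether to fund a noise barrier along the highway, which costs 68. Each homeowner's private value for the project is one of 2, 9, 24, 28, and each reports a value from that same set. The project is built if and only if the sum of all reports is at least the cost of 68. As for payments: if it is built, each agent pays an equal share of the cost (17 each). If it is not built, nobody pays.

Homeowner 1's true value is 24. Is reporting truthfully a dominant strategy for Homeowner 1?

No

Consider the case where Homeowner 2 reports 9, Homeowner 3 reports 9 and Homeowner 4 reports 24.
Truthful report 24: project not built, utility 0.
Report 28 instead: project built, pays 17, utility 24 - 17 = 7.
Since 7 > 0, reporting 28 is strictly better here, so truthful reporting is not dominant.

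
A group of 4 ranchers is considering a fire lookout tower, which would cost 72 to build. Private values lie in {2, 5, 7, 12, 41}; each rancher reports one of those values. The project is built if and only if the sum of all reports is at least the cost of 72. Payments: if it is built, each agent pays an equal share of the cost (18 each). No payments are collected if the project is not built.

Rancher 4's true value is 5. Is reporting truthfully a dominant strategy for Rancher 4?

Check each profile of the others' reports and compare truth against every alternative report.
Others report (2, 41, 41): truth gives -13, best alternative gives -13.
Others report (5, 41, 41): truth gives -13, best alternative gives -13.
Others report (7, 41, 41): truth gives -13, best alternative gives -13.
Others report (12, 41, 41): truth gives -13, best alternative gives -13.
Others report (41, 2, 41): truth gives -13, best alternative gives -13.
Others report (41, 5, 41): truth gives -13, best alternative gives -13.
(Remaining 119 profiles checked similarly; truth is weakly best in each.)
In every case the truthful report is at least as good as any alternative, so it is a dominant strategy.

Yes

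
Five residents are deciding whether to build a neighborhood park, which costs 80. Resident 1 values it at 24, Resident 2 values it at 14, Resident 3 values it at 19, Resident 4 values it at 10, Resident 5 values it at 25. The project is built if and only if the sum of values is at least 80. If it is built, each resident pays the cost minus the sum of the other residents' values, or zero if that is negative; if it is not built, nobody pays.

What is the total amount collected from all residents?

Total value 92 ≥ cost 80, so it is built.
Resident 1: others sum to 68; max(0, 80 - 68) = 12.
Resident 2: others sum to 78; max(0, 80 - 78) = 2.
Resident 3: others sum to 73; max(0, 80 - 73) = 7.
Resident 4: others sum to 82; max(0, 80 - 82) = 0.
Resident 5: others sum to 67; max(0, 80 - 67) = 13.
Total collected = 12 + 2 + 7 + 0 + 13 = 34.

34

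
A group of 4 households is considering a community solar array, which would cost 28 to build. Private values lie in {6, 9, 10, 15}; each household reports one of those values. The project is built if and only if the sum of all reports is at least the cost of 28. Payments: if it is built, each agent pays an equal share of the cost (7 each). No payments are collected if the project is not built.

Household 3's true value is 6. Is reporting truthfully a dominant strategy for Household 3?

Check each profile of the others' reports and compare truth against every alternative report.
Others report (6, 6, 9): truth gives 0, best alternative gives -1.
Others report (6, 9, 6): truth gives 0, best alternative gives -1.
Others report (9, 6, 6): truth gives 0, best alternative gives -1.
Others report (6, 6, 10): truth gives -1, best alternative gives -1.
Others report (6, 6, 15): truth gives -1, best alternative gives -1.
Others report (6, 9, 9): truth gives -1, best alternative gives -1.
(Remaining 58 profiles checked similarly; truth is weakly best in each.)
In every case the truthful report is at least as good as any alternative, so it is a dominant strategy.

Yes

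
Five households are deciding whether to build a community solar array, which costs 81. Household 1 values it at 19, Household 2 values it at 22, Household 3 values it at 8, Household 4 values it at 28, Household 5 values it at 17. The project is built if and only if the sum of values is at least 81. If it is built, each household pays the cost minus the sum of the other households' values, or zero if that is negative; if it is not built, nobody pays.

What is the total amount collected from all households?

Total value 94 ≥ cost 81, so it is built.
Household 1: others sum to 75; max(0, 81 - 75) = 6.
Household 2: others sum to 72; max(0, 81 - 72) = 9.
Household 3: others sum to 86; max(0, 81 - 86) = 0.
Household 4: others sum to 66; max(0, 81 - 66) = 15.
Household 5: others sum to 77; max(0, 81 - 77) = 4.
Total collected = 6 + 9 + 0 + 15 + 4 = 34.

34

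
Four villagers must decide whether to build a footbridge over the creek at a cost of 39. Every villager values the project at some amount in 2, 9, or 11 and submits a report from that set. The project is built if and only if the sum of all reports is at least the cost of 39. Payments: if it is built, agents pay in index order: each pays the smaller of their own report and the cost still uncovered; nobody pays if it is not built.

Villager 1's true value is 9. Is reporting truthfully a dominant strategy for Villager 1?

Yes

Check each profile of the others' reports and compare truth against every alternative report.
Others report (2, 2, 2): truth gives 0, best alternative gives 0.
Others report (2, 2, 9): truth gives 0, best alternative gives 0.
Others report (2, 2, 11): truth gives 0, best alternative gives 0.
Others report (2, 9, 2): truth gives 0, best alternative gives 0.
Others report (2, 9, 9): truth gives 0, best alternative gives 0.
Others report (2, 9, 11): truth gives 0, best alternative gives 0.
(Remaining 21 profiles checked similarly; truth is weakly best in each.)
In every case the truthful report is at least as good as any alternative, so it is a dominant strategy.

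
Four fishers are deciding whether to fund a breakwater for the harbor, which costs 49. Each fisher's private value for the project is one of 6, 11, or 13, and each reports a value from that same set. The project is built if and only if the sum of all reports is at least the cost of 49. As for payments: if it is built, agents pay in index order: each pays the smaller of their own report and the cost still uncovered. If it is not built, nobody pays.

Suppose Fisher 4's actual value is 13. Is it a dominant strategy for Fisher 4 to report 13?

Yes

Check each profile of the others' reports and compare truth against every alternative report.
Others report (11, 13, 13): truth gives 1, best alternative gives 0.
Others report (13, 11, 13): truth gives 1, best alternative gives 0.
Others report (13, 13, 11): truth gives 1, best alternative gives 0.
Others report (13, 13, 13): truth gives 3, best alternative gives 3.
Others report (6, 6, 6): truth gives 0, best alternative gives 0.
Others report (6, 6, 11): truth gives 0, best alternative gives 0.
(Remaining 21 profiles checked similarly; truth is weakly best in each.)
In every case the truthful report is at least as good as any alternative, so it is a dominant strategy.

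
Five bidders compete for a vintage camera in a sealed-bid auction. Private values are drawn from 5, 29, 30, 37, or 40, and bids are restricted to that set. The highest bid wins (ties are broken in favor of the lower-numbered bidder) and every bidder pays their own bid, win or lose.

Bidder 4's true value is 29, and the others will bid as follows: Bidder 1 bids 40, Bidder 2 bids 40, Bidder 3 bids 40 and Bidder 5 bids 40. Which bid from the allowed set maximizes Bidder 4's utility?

Bid 5: loses but pays 5, utility -5.
Bid 29: loses but pays 29, utility -29.
Bid 30: loses but pays 30, utility -30.
Bid 37: loses but pays 37, utility -37.
Bid 40: loses but pays 40, utility -40.
The best choice is 5 with utility -5.

5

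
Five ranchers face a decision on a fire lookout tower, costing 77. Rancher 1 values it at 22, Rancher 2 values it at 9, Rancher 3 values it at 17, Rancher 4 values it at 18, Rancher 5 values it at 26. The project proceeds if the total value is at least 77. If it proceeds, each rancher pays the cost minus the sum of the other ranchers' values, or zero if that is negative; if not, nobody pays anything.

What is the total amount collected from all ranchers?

23

Total value 92 ≥ cost 77, so it is built.
Rancher 1: others sum to 70; max(0, 77 - 70) = 7.
Rancher 2: others sum to 83; max(0, 77 - 83) = 0.
Rancher 3: others sum to 75; max(0, 77 - 75) = 2.
Rancher 4: others sum to 74; max(0, 77 - 74) = 3.
Rancher 5: others sum to 66; max(0, 77 - 66) = 11.
Total collected = 7 + 0 + 2 + 3 + 11 = 23.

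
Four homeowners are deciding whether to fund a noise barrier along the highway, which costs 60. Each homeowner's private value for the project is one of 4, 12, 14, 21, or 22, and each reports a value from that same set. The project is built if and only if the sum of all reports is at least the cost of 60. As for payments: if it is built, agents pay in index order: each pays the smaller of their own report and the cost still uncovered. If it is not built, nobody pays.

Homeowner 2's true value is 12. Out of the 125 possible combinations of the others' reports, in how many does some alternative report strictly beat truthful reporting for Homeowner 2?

23

Others report (12, 22, 22): truth gives 0; report 4 gives 8 > 0. Violating.
Others report (14, 21, 21): truth gives 0; report 4 gives 8 > 0. Violating.
Others report (14, 21, 22): truth gives 0; report 4 gives 8 > 0. Violating.
Others report (14, 22, 21): truth gives 0; report 4 gives 8 > 0. Violating.
Others report (4, 4, 4): truth gives 0; no alternative beats it.
Others report (4, 4, 12): truth gives 0; no alternative beats it.
(Checking all 125 profiles: 23 have a profitable deviation, 102 do not.)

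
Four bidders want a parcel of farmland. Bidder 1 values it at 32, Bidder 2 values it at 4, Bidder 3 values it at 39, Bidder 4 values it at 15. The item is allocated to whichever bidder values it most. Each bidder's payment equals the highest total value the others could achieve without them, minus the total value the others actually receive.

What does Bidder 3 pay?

32

Bidder 3 has the highest value and receives the item.
Without Bidder 3, the item would go to the next-highest value, 32, so the others could achieve 32.
With Bidder 3 present and winning, the others receive nothing, so their total is 0.
Payment = 32 - 0 = 32.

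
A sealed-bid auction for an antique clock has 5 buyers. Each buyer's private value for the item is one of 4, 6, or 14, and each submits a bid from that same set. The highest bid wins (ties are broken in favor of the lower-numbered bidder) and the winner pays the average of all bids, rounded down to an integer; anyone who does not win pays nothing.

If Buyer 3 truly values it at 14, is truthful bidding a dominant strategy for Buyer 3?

Consider the case where Buyer 1 bids 4, Buyer 2 bids 4, Buyer 4 bids 4 and Buyer 5 bids 4.
Truthful bid 14: wins, pays 6, utility 14 - 6 = 8.
Bid 6 instead: wins, pays 4, utility 14 - 4 = 10.
Since 10 > 8, bidding 6 is strictly better here, so truthful bidding is not dominant.

No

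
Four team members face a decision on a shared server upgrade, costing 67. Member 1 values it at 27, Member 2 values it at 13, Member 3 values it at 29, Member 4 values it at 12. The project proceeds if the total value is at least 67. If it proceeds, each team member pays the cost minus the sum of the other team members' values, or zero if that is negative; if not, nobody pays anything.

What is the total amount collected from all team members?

Total value 81 ≥ cost 67, so it is built.
Member 1: others sum to 54; max(0, 67 - 54) = 13.
Member 2: others sum to 68; max(0, 67 - 68) = 0.
Member 3: others sum to 52; max(0, 67 - 52) = 15.
Member 4: others sum to 69; max(0, 67 - 69) = 0.
Total collected = 13 + 0 + 15 + 0 = 28.

28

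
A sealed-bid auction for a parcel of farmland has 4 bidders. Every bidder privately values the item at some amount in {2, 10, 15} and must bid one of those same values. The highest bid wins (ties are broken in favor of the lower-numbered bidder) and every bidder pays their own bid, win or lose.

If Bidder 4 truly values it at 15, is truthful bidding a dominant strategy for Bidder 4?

Consider the case where Bidder 1 bids 2, Bidder 2 bids 2 and Bidder 3 bids 2.
Truthful bid 15: wins, pays 15, utility 15 - 15 = 0.
Bid 10 instead: wins, pays 10, utility 15 - 10 = 5.
Since 5 > 0, bidding 10 is strictly better here, so truthful bidding is not dominant.

No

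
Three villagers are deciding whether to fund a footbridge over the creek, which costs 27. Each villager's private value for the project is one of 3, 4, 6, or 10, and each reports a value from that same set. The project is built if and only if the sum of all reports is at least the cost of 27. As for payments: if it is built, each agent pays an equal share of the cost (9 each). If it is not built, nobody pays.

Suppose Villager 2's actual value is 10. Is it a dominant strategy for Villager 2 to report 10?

Check each profile of the others' reports and compare truth against every alternative report.
Others report (10, 10): truth gives 1, best alternative gives 0.
Others report (3, 3): truth gives 0, best alternative gives 0.
Others report (3, 4): truth gives 0, best alternative gives 0.
Others report (3, 6): truth gives 0, best alternative gives 0.
Others report (3, 10): truth gives 0, best alternative gives 0.
Others report (4, 3): truth gives 0, best alternative gives 0.
(Remaining 10 profiles checked similarly; truth is weakly best in each.)
In every case the truthful report is at least as good as any alternative, so it is a dominant strategy.

Yes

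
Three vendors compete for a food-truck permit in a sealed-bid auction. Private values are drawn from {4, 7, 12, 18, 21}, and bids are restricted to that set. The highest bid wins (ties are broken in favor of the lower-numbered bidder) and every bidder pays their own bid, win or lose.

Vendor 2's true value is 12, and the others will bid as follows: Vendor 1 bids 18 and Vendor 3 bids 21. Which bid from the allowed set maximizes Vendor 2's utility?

4

Bid 4: loses but pays 4, utility -4.
Bid 7: loses but pays 7, utility -7.
Bid 12: loses but pays 12, utility -12.
Bid 18: loses but pays 18, utility -18.
Bid 21: wins, pays 21, utility 12 - 21 = -9.
The best choice is 4 with utility -4.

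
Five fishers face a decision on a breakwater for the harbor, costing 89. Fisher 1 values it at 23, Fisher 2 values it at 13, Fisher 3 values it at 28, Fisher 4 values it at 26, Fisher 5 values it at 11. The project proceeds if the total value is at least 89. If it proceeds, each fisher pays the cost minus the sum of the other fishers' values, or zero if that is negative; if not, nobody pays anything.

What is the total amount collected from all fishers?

42

Total value 101 ≥ cost 89, so it is built.
Fisher 1: others sum to 78; max(0, 89 - 78) = 11.
Fisher 2: others sum to 88; max(0, 89 - 88) = 1.
Fisher 3: others sum to 73; max(0, 89 - 73) = 16.
Fisher 4: others sum to 75; max(0, 89 - 75) = 14.
Fisher 5: others sum to 90; max(0, 89 - 90) = 0.
Total collected = 11 + 1 + 16 + 14 + 0 = 42.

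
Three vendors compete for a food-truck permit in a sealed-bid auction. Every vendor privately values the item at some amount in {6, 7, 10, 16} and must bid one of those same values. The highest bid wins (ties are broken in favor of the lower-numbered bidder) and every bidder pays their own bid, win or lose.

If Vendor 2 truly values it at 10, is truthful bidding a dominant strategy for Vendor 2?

No

Consider the case where Vendor 1 bids 6 and Vendor 3 bids 6.
Truthful bid 10: wins, pays 10, utility 10 - 10 = 0.
Bid 7 instead: wins, pays 7, utility 10 - 7 = 3.
Since 3 > 0, bidding 7 is strictly better here, so truthful bidding is not dominant.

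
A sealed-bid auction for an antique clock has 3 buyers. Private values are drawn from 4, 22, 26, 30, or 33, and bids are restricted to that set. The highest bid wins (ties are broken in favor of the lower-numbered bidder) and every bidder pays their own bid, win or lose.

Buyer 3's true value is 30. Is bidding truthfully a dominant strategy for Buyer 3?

Consider the case where Buyer 1 bids 4 and Buyer 2 bids 4.
Truthful bid 30: wins, pays 30, utility 30 - 30 = 0.
Bid 22 instead: wins, pays 22, utility 30 - 22 = 8.
Since 8 > 0, bidding 22 is strictly better here, so truthful bidding is not dominant.

No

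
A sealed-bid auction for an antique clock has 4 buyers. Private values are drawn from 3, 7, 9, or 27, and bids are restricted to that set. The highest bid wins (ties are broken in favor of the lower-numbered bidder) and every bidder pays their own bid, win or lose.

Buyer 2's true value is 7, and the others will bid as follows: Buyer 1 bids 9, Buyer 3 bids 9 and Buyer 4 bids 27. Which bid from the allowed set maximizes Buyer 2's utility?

Bid 3: loses but pays 3, utility -3.
Bid 7: loses but pays 7, utility -7.
Bid 9: loses but pays 9, utility -9.
Bid 27: wins, pays 27, utility 7 - 27 = -20.
The best choice is 3 with utility -3.

3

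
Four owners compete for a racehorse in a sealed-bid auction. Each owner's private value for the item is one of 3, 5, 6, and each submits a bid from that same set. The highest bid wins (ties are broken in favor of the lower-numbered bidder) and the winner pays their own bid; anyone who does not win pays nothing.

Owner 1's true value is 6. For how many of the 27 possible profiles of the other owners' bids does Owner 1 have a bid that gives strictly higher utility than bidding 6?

8

Others bid (3, 3, 3): truth gives 0; bid 3 gives 3 > 0. Violating.
Others bid (3, 3, 5): truth gives 0; bid 5 gives 1 > 0. Violating.
Others bid (3, 5, 3): truth gives 0; bid 5 gives 1 > 0. Violating.
Others bid (3, 5, 5): truth gives 0; bid 5 gives 1 > 0. Violating.
Others bid (3, 3, 6): truth gives 0; no alternative beats it.
Others bid (3, 5, 6): truth gives 0; no alternative beats it.
(Checking all 27 profiles: 8 have a profitable deviation, 19 do not.)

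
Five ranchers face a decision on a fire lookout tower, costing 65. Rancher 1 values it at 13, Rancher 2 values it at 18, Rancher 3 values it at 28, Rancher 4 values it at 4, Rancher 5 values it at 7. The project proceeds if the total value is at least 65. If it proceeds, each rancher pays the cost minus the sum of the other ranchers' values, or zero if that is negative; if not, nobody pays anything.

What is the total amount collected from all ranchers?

46

Total value 70 ≥ cost 65, so it is built.
Rancher 1: others sum to 57; max(0, 65 - 57) = 8.
Rancher 2: others sum to 52; max(0, 65 - 52) = 13.
Rancher 3: others sum to 42; max(0, 65 - 42) = 23.
Rancher 4: others sum to 66; max(0, 65 - 66) = 0.
Rancher 5: others sum to 63; max(0, 65 - 63) = 2.
Total collected = 8 + 13 + 23 + 0 + 2 = 46.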